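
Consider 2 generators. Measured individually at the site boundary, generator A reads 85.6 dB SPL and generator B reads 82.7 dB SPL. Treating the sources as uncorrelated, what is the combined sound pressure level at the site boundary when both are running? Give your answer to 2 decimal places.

Uncorrelated sources add in intensity (power), not in dB.
L_total = 10·log₁₀(10^(85.6/10) + 10^(82.7/10)) = 10·log₁₀(549300000) = 87.40 dB SPL.

87.40 dB SPL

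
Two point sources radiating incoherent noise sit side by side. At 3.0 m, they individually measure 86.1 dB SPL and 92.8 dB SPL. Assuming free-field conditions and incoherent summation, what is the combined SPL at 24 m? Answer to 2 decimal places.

Combined at 3.0 m: 10·log₁₀(10^(86.1/10)+10^(92.8/10)) = 93.641 dB SPL.
Then apply −20·log₁₀(24/3.0) = -18.062 dB → 75.58 dB SPL.

75.58 dB SPL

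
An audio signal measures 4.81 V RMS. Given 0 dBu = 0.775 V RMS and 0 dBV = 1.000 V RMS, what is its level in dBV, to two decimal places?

dBV = 20·log₁₀(V / 1.000 V).
20·log₁₀(4.81/1.000) = +13.64 dBV.

+13.64 dBV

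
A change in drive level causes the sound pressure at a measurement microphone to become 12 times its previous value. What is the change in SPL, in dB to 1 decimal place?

21.6 dB

SPL change from a pressure ratio uses the 20·log₁₀ form:
20·log₁₀(12) = 21.6 dB.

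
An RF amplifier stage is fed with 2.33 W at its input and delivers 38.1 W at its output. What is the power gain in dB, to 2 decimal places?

12.14 dB

Power is a power quantity, so gain = 10·log₁₀(P_out/P_in).
10·log₁₀(38.1/2.33) = 10·log₁₀(16.35) = 12.14 dB.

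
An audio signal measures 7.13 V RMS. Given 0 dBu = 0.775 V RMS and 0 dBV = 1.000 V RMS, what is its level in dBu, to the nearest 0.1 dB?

+19.3 dBu

dBu = 20·log₁₀(V / 0.775 V).
20·log₁₀(7.13/0.775) = +19.3 dBu.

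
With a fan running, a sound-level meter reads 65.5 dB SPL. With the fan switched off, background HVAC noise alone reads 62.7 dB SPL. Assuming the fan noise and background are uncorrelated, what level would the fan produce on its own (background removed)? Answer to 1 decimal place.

Remove the background by subtracting linear intensities:
L_src = 10·log₁₀(10^(65.5/10) − 10^(62.7/10)) = 10·log₁₀(1686000) = 62.3 dB SPL.

62.3 dB SPL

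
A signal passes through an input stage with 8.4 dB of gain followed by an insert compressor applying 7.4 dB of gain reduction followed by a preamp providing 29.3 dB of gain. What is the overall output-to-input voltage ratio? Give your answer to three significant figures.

Net gain = 8.4 + (−7.4) + 29.3 = 30.3 dB.
Voltage ratio = 10^(30.3/20) = 32.7.

32.7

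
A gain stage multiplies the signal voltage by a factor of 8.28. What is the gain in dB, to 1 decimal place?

18.4 dB

Voltage ratio → dB uses the 20·log₁₀ form:
20·log₁₀(8.28) = 18.4 dB.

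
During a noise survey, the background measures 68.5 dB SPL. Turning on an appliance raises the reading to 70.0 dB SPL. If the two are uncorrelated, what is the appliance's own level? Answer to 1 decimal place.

Background correction is a power subtraction:
L_src = 10·log₁₀(10^(70.0/10) − 10^(68.5/10)) = 10·log₁₀(2921000) = 64.7 dB SPL.

64.7 dB SPL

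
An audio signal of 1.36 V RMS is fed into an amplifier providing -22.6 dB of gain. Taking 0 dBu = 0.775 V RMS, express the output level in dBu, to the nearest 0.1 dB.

-17.7 dBu

Input level: 20·log₁₀(1.36/0.775) = 4.88 dBu.
Output: 4.88 − 22.6 = -17.7 dBu.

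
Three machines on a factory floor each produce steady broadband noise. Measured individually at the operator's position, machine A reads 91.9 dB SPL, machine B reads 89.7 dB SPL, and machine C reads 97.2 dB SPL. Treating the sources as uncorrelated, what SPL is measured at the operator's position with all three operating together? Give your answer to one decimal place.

98.9 dB SPL

Add the sources as powers (linear), then convert back to dB:
L_total = 10·log₁₀(10^(91.9/10) + 10^(89.7/10) + 10^(97.2/10)) = 10·log₁₀(7730000000) = 98.9 dB SPL.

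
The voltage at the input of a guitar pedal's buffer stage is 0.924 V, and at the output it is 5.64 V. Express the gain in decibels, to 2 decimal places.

15.71 dB

Voltage is an amplitude quantity, so gain = 20·log₁₀(V_out/V_in).
20·log₁₀(5.64/0.924) = 20·log₁₀(6.104) = 15.71 dB.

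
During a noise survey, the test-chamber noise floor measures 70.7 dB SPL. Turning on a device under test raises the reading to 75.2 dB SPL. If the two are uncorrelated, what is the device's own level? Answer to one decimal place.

Subtract intensities: L_src = 10·log₁₀(10^(L_total/10) − 10^(L_bg/10)).
L_src = 10·log₁₀(10^(75.2/10) − 10^(70.7/10)) = 10·log₁₀(21360000) = 73.3 dB SPL.

73.3 dB SPL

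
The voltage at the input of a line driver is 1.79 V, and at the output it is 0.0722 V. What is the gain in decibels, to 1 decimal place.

For a voltage ratio, dB = 20·log₁₀(V₂/V₁).
20·log₁₀(0.0722/1.79) = 20·log₁₀(0.04034) = -27.9 dB.

-27.9 dB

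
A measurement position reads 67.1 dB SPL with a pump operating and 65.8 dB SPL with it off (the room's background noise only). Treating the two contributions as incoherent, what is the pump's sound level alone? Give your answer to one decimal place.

Background correction is a power subtraction:
L_src = 10·log₁₀(10^(67.1/10) − 10^(65.8/10)) = 10·log₁₀(1327000) = 61.2 dB SPL.

61.2 dB SPL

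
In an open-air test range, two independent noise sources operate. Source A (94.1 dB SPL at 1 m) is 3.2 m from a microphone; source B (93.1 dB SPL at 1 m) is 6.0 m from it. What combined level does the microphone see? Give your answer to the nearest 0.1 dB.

84.9 dB SPL

At the listener: L_A = 94.1 − 20·log₁₀(3.2) = 84.00 dB; L_B = 93.1 − 20·log₁₀(6.0) = 77.54 dB.
Combined: 10·log₁₀(10^(84.00/10)+10^(77.54/10)) = 84.9 dB SPL.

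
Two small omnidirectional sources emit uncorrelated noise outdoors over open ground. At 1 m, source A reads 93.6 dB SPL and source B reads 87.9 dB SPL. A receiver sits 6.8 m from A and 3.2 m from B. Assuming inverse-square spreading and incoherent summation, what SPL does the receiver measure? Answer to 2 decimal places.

At the listener: L_A = 93.6 − 20·log₁₀(6.8) = 76.950 dB; L_B = 87.9 − 20·log₁₀(3.2) = 77.797 dB.
Combined: 10·log₁₀(10^(76.950/10)+10^(77.797/10)) = 80.40 dB SPL.

80.40 dB SPL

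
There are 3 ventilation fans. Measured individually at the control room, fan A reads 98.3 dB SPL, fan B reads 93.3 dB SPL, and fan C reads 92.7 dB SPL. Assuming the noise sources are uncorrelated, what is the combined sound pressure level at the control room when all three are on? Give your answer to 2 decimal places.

Add the sources as powers (linear), then convert back to dB:
L_total = 10·log₁₀(10^(98.3/10) + 10^(93.3/10) + 10^(92.7/10)) = 10·log₁₀(10761000000) = 100.32 dB SPL.

100.32 dB SPL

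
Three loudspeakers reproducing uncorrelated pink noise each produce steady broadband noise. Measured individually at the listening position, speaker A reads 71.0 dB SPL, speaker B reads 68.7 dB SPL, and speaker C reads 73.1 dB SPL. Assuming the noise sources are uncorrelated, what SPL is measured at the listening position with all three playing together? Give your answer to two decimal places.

Add the sources as powers (linear), then convert back to dB:
L_total = 10·log₁₀(10^(71.0/10) + 10^(68.7/10) + 10^(73.1/10)) = 10·log₁₀(40420000) = 76.07 dB SPL.

76.07 dB SPL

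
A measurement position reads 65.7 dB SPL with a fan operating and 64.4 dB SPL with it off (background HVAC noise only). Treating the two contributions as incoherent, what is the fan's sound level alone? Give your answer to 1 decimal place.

59.8 dB SPL

Background correction is a power subtraction:
L_src = 10·log₁₀(10^(65.7/10) − 10^(64.4/10)) = 10·log₁₀(961100) = 59.8 dB SPL.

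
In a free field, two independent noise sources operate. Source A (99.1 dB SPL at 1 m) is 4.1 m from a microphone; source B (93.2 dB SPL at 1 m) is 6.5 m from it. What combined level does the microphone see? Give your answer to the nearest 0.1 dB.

At the listener: L_A = 99.1 − 20·log₁₀(4.1) = 86.84 dB; L_B = 93.2 − 20·log₁₀(6.5) = 76.94 dB.
Combined: 10·log₁₀(10^(86.84/10)+10^(76.94/10)) = 87.3 dB SPL.

87.3 dB SPL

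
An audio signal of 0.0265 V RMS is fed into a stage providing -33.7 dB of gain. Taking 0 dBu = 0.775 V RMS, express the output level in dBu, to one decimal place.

Input level: 20·log₁₀(0.0265/0.775) = -29.32 dBu.
Output: -29.32 − 33.7 = -63.0 dBu.

-63.0 dBu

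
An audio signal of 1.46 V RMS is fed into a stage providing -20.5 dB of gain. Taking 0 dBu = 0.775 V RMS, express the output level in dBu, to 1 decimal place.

Input level: 20·log₁₀(1.46/0.775) = 5.50 dBu.
Output: 5.50 − 20.5 = -15.0 dBu.

-15.0 dBu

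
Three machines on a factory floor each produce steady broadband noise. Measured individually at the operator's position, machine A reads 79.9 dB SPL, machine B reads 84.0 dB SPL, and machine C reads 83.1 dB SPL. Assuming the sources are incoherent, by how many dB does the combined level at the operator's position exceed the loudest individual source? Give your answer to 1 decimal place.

3.4 dB

Add the sources as powers (linear), then convert back to dB:
L_total = 10·log₁₀(10^(79.9/10) + 10^(84.0/10) + 10^(83.1/10)) = 87.43 dB SPL.
Excess over the loudest (84.0 dB): 87.43 − 84.0 = 3.4 dB.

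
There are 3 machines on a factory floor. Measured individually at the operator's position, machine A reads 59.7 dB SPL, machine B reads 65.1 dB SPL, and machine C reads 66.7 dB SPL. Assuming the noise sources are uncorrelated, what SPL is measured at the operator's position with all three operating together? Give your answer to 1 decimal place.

Add the sources as powers (linear), then convert back to dB:
L_total = 10·log₁₀(10^(59.7/10) + 10^(65.1/10) + 10^(66.7/10)) = 10·log₁₀(8847000) = 69.5 dB SPL.

69.5 dB SPL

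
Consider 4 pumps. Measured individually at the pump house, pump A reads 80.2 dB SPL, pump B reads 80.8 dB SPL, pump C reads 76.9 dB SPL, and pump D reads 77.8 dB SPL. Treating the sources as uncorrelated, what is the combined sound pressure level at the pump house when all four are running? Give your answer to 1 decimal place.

Uncorrelated sources add in intensity (power), not in dB.
L_total = 10·log₁₀(10^(80.2/10) + 10^(80.8/10) + 10^(76.9/10) + 10^(77.8/10)) = 10·log₁₀(334200000) = 85.2 dB SPL.

85.2 dB SPL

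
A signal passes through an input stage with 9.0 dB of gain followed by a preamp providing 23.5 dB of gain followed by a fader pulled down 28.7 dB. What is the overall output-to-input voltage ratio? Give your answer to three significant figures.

1.55

Net gain = 9.0 + 23.5 + (−28.7) = 3.8 dB.
Voltage ratio = 10^(3.8/20) = 1.55.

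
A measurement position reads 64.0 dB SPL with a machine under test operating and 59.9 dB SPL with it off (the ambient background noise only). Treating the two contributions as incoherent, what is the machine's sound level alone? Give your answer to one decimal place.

Subtract intensities: L_src = 10·log₁₀(10^(L_total/10) − 10^(L_bg/10)).
L_src = 10·log₁₀(10^(64.0/10) − 10^(59.9/10)) = 10·log₁₀(1535000) = 61.9 dB SPL.

61.9 dB SPL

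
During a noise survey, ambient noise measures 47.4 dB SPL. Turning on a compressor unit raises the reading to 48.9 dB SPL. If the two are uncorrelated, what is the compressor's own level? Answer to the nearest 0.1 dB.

43.6 dB SPL

Remove the background by subtracting linear intensities:
L_src = 10·log₁₀(10^(48.9/10) − 10^(47.4/10)) = 10·log₁₀(22670) = 43.6 dB SPL.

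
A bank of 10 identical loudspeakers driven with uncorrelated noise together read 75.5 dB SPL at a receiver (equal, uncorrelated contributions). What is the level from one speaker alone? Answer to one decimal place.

65.5 dB SPL

10 equal incoherent sources add 10·log₁₀(10) = 10.00 dB over one source.
L_one = 75.5 − 10.00 = 65.5 dB SPL.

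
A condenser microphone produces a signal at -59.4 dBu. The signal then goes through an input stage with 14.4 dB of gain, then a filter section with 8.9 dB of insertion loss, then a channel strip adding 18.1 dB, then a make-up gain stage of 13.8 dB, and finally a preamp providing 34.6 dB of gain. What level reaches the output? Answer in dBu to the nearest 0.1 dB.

+12.6 dBu

Cascaded gains and losses add directly in dB.
-59.4 + 14.4 − 8.9 + 18.1 + 13.8 + 34.6 = +12.6 dBu.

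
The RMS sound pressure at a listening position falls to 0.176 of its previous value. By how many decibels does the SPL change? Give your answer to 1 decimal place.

Sound pressure is an amplitude quantity: ΔL = 20·log₁₀(p₂/p₁).
20·log₁₀(0.176) = -15.1 dB.

-15.1 dB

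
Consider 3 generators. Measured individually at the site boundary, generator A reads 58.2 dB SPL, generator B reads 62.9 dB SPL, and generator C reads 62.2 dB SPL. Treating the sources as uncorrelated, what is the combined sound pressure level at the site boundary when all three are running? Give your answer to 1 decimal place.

Uncorrelated sources add in intensity (power), not in dB.
L_total = 10·log₁₀(10^(58.2/10) + 10^(62.9/10) + 10^(62.2/10)) = 10·log₁₀(4270000) = 66.3 dB SPL.

66.3 dB SPL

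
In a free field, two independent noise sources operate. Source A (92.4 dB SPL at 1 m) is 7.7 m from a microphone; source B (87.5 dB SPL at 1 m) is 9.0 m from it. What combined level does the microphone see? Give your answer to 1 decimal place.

75.6 dB SPL

At the listener: L_A = 92.4 − 20·log₁₀(7.7) = 74.67 dB; L_B = 87.5 − 20·log₁₀(9.0) = 68.42 dB.
Combined: 10·log₁₀(10^(74.67/10)+10^(68.42/10)) = 75.6 dB SPL.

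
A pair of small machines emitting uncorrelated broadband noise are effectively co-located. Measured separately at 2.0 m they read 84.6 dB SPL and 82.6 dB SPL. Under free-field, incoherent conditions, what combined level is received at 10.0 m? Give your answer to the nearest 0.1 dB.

72.7 dB SPL

Combined at 2.0 m: 10·log₁₀(10^(84.6/10)+10^(82.6/10)) = 86.72 dB SPL.
Then apply −20·log₁₀(10.0/2.0) = -13.98 dB → 72.7 dB SPL.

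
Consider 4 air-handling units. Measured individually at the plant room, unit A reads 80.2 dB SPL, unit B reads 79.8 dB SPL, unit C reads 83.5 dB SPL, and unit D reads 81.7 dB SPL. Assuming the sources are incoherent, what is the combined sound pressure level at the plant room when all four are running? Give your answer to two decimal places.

87.57 dB SPL

Incoherent sources sum as intensities:
L_total = 10·log₁₀(10^(80.2/10) + 10^(79.8/10) + 10^(83.5/10) + 10^(81.7/10)) = 10·log₁₀(572000000) = 87.57 dB SPL.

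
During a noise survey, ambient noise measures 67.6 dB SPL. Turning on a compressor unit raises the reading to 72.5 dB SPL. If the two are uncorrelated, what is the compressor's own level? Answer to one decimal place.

70.8 dB SPL

Remove the background by subtracting linear intensities:
L_src = 10·log₁₀(10^(72.5/10) − 10^(67.6/10)) = 10·log₁₀(12030000) = 70.8 dB SPL.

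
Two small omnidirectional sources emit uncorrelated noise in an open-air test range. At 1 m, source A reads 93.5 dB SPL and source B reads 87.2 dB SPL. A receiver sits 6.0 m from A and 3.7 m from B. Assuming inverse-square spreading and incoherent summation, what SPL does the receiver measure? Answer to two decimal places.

80.02 dB SPL

At the listener: L_A = 93.5 − 20·log₁₀(6.0) = 77.937 dB; L_B = 87.2 − 20·log₁₀(3.7) = 75.836 dB.
Combined: 10·log₁₀(10^(77.937/10)+10^(75.836/10)) = 80.02 dB SPL.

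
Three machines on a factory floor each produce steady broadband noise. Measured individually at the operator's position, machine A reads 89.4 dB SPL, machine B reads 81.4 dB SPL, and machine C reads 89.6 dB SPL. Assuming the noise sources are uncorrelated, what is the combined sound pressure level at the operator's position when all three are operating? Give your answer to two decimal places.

92.84 dB SPL

Uncorrelated sources add in intensity (power), not in dB.
L_total = 10·log₁₀(10^(89.4/10) + 10^(81.4/10) + 10^(89.6/10)) = 10·log₁₀(1921000000) = 92.84 dB SPL.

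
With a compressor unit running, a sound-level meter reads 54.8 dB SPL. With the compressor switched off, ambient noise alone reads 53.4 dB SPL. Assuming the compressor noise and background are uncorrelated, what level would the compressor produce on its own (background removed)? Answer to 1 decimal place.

49.2 dB SPL

Subtract intensities: L_src = 10·log₁₀(10^(L_total/10) − 10^(L_bg/10)).
L_src = 10·log₁₀(10^(54.8/10) − 10^(53.4/10)) = 10·log₁₀(83220) = 49.2 dB SPL.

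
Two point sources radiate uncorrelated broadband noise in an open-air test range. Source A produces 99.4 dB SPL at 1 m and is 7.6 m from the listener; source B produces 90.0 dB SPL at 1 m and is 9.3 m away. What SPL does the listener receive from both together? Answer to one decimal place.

At the listener: L_A = 99.4 − 20·log₁₀(7.6) = 81.78 dB; L_B = 90.0 − 20·log₁₀(9.3) = 70.63 dB.
Combined: 10·log₁₀(10^(81.78/10)+10^(70.63/10)) = 82.1 dB SPL.

82.1 dB SPL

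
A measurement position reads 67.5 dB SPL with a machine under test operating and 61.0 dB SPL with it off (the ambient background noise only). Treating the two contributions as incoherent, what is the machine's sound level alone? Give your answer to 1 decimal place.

66.4 dB SPL

Remove the background by subtracting linear intensities:
L_src = 10·log₁₀(10^(67.5/10) − 10^(61.0/10)) = 10·log₁₀(4364000) = 66.4 dB SPL.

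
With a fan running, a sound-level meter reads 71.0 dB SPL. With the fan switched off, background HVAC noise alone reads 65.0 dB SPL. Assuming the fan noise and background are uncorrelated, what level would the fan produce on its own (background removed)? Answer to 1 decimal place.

Remove the background by subtracting linear intensities:
L_src = 10·log₁₀(10^(71.0/10) − 10^(65.0/10)) = 10·log₁₀(9427000) = 69.7 dB SPL.

69.7 dB SPL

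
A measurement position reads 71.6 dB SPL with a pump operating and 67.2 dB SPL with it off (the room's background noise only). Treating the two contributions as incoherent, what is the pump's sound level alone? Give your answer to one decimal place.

69.6 dB SPL

Remove the background by subtracting linear intensities:
L_src = 10·log₁₀(10^(71.6/10) − 10^(67.2/10)) = 10·log₁₀(9206000) = 69.6 dB SPL.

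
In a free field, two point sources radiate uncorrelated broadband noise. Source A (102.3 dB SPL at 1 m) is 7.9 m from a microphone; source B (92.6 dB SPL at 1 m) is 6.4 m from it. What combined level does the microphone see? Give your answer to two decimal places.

At the listener: L_A = 102.3 − 20·log₁₀(7.9) = 84.347 dB; L_B = 92.6 − 20·log₁₀(6.4) = 76.476 dB.
Combined: 10·log₁₀(10^(84.347/10)+10^(76.476/10)) = 85.00 dB SPL.

85.00 dB SPL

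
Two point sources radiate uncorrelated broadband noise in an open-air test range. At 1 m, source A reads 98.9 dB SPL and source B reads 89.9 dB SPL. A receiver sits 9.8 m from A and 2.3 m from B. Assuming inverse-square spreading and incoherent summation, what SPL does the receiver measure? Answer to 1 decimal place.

84.2 dB SPL

At the listener: L_A = 98.9 − 20·log₁₀(9.8) = 79.08 dB; L_B = 89.9 − 20·log₁₀(2.3) = 82.67 dB.
Combined: 10·log₁₀(10^(79.08/10)+10^(82.67/10)) = 84.2 dB SPL.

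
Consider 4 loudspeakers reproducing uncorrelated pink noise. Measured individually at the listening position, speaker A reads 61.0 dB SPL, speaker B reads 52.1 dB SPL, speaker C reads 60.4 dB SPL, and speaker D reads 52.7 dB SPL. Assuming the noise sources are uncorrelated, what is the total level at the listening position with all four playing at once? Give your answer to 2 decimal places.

Add the sources as powers (linear), then convert back to dB:
L_total = 10·log₁₀(10^(61.0/10) + 10^(52.1/10) + 10^(60.4/10) + 10^(52.7/10)) = 10·log₁₀(2704000) = 64.32 dB SPL.

64.32 dB SPL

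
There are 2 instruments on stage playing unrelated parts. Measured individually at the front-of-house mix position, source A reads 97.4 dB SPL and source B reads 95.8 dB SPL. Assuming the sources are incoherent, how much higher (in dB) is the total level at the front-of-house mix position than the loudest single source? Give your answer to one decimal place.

Uncorrelated sources add in intensity (power), not in dB.
L_total = 10·log₁₀(10^(97.4/10) + 10^(95.8/10)) = 99.68 dB SPL.
Excess over the loudest (97.4 dB): 99.68 − 97.4 = 2.3 dB.

2.3 dB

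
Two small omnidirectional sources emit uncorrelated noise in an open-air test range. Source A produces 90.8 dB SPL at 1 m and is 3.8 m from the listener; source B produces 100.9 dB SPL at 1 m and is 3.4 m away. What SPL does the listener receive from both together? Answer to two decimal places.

At the listener: L_A = 90.8 − 20·log₁₀(3.8) = 79.204 dB; L_B = 100.9 − 20·log₁₀(3.4) = 90.270 dB.
Combined: 10·log₁₀(10^(79.204/10)+10^(90.270/10)) = 90.60 dB SPL.

90.60 dB SPL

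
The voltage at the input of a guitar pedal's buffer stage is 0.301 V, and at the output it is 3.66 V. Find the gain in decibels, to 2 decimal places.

21.70 dB

Voltage is an amplitude quantity, so gain = 20·log₁₀(V_out/V_in).
20·log₁₀(3.66/0.301) = 20·log₁₀(12.16) = 21.70 dB.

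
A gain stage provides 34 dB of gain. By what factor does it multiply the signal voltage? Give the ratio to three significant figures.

50.1

Voltage ratio = 10^(dB/20).
10^(34/20) = 10^(1.700) = 50.1.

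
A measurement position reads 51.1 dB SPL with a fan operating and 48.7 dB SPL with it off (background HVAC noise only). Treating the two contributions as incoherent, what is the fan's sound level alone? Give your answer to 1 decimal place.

47.4 dB SPL

Subtract intensities: L_src = 10·log₁₀(10^(L_total/10) − 10^(L_bg/10)).
L_src = 10·log₁₀(10^(51.1/10) − 10^(48.7/10)) = 10·log₁₀(54690) = 47.4 dB SPL.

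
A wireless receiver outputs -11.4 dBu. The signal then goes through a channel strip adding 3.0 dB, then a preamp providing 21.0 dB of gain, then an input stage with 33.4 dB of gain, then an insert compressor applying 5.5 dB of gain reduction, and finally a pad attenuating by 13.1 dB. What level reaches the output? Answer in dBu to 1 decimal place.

Gain stages sum in dB:
-11.4 + 3.0 + 21.0 + 33.4 − 5.5 − 13.1 = +27.4 dBu.

+27.4 dBu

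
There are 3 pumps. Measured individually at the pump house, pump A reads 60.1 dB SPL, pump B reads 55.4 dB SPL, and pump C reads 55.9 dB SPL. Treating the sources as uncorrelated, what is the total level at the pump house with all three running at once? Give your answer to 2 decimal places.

62.45 dB SPL

Add the sources as powers (linear), then convert back to dB:
L_total = 10·log₁₀(10^(60.1/10) + 10^(55.4/10) + 10^(55.9/10)) = 10·log₁₀(1759000) = 62.45 dB SPL.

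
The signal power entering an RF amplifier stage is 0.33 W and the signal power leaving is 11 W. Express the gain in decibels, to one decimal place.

Power ratio → dB uses the 10·log₁₀ form:
10·log₁₀(11/0.33) = 10·log₁₀(33.33) = 15.2 dB.

15.2 dB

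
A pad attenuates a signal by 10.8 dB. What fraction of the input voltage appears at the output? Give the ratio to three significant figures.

0.288

Voltage ratio = 10^(dB/20).
10^(-10.8/20) = 10^(-0.5400) = 0.288.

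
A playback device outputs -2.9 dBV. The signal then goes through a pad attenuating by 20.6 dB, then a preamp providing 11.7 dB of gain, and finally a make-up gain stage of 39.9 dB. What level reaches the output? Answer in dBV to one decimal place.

Gain stages sum in dB:
-2.9 − 20.6 + 11.7 + 39.9 = +28.1 dBV.

+28.1 dBV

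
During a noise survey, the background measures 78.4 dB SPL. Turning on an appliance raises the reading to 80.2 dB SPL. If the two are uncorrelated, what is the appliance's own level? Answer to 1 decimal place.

75.5 dB SPL

Remove the background by subtracting linear intensities:
L_src = 10·log₁₀(10^(80.2/10) − 10^(78.4/10)) = 10·log₁₀(35530000) = 75.5 dB SPL.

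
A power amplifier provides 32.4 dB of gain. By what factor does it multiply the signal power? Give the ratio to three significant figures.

1740

Power ratio = 10^(dB/10).
10^(32.4/10) = 10^(3.240) = 1740.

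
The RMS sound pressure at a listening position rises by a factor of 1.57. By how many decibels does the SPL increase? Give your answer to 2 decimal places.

3.92 dB

SPL change from a pressure ratio uses the 20·log₁₀ form:
20·log₁₀(1.57) = 3.92 dB.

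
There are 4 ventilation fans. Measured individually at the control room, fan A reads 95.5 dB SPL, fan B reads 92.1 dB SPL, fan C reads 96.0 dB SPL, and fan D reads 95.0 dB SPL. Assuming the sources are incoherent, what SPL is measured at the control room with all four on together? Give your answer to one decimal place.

Uncorrelated sources add in intensity (power), not in dB.
L_total = 10·log₁₀(10^(95.5/10) + 10^(92.1/10) + 10^(96.0/10) + 10^(95.0/10)) = 10·log₁₀(12313000000) = 100.9 dB SPL.

100.9 dB SPL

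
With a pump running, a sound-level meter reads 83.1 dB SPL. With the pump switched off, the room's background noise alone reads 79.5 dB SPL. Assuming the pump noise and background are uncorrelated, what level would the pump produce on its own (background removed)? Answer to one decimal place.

Background correction is a power subtraction:
L_src = 10·log₁₀(10^(83.1/10) − 10^(79.5/10)) = 10·log₁₀(115000000) = 80.6 dB SPL.

80.6 dB SPL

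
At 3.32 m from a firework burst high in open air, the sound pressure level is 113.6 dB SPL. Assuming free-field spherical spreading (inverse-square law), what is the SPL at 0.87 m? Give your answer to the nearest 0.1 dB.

Inverse-square spreading gives ΔL = −20·log₁₀(d₂/d₁).
ΔL = −20·log₁₀(0.87/3.32) = 11.63 dB, so L₂ = 113.6 + (11.63) = 125.2 dB SPL.

125.2 dB SPL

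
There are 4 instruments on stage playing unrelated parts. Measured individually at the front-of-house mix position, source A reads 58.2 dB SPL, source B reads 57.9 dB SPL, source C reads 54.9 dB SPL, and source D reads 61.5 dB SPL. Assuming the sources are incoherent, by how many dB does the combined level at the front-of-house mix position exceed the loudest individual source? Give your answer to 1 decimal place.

3.3 dB

Add the sources as powers (linear), then convert back to dB:
L_total = 10·log₁₀(10^(58.2/10) + 10^(57.9/10) + 10^(54.9/10) + 10^(61.5/10)) = 64.77 dB SPL.
Excess over the loudest (61.5 dB): 64.77 − 61.5 = 3.3 dB.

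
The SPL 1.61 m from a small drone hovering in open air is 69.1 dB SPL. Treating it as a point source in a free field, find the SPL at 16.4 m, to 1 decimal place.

48.9 dB SPL

For a point source in a free field, ΔL = −20·log₁₀(d₂/d₁).
ΔL = −20·log₁₀(16.4/1.61) = -20.16 dB, so L₂ = 69.1 + (-20.16) = 48.9 dB SPL.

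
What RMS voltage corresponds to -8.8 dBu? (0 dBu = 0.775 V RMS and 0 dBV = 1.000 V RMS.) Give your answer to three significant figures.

V = 0.775 V × 10^(-8.8/20).
= 0.775 × 0.3631 = 0.281 V.

0.281 V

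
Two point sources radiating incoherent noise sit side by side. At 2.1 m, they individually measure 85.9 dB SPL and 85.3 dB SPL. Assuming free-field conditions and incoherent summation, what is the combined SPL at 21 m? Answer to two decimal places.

Combined at 2.1 m: 10·log₁₀(10^(85.9/10)+10^(85.3/10)) = 88.621 dB SPL.
Then apply −20·log₁₀(21/2.1) = -20.000 dB → 68.62 dB SPL.

68.62 dB SPL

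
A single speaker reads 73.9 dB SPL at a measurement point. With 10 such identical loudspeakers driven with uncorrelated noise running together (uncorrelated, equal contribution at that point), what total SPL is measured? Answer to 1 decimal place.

10 equal incoherent sources raise the level by 10·log₁₀(10) = 10.00 dB.
L_total = 73.9 + 10.00 = 83.9 dB SPL.

83.9 dB SPL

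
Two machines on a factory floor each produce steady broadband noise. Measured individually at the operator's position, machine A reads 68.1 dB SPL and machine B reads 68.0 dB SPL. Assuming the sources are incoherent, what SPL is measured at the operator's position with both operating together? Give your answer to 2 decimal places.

Uncorrelated sources add in intensity (power), not in dB.
L_total = 10·log₁₀(10^(68.1/10) + 10^(68.0/10)) = 10·log₁₀(12770000) = 71.06 dB SPL.

71.06 dB SPL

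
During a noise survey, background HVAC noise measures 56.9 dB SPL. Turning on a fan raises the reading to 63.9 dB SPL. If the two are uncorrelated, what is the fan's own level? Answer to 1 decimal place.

Remove the background by subtracting linear intensities:
L_src = 10·log₁₀(10^(63.9/10) − 10^(56.9/10)) = 10·log₁₀(1965000) = 62.9 dB SPL.

62.9 dB SPL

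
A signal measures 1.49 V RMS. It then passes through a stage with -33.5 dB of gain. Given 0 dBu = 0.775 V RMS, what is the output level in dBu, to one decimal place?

Input level: 20·log₁₀(1.49/0.775) = 5.68 dBu.
Output: 5.68 − 33.5 = -27.8 dBu.

-27.8 dBu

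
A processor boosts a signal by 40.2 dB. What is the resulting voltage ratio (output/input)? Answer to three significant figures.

102

Voltage ratio = 10^(dB/20).
10^(40.2/20) = 10^(2.010) = 102.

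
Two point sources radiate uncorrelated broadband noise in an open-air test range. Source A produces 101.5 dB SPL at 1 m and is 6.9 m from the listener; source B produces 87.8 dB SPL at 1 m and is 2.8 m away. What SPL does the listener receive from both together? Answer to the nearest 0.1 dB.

At the listener: L_A = 101.5 − 20·log₁₀(6.9) = 84.72 dB; L_B = 87.8 − 20·log₁₀(2.8) = 78.86 dB.
Combined: 10·log₁₀(10^(84.72/10)+10^(78.86/10)) = 85.7 dB SPL.

85.7 dB SPL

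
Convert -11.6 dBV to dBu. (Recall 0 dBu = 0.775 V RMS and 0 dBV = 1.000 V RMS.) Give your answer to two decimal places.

The offset between the scales is 20·log₁₀(0.775/1.000) = −2.214 dB.
So dBu = -11.6 + 2.214 = -9.39 dBu.

-9.39 dBu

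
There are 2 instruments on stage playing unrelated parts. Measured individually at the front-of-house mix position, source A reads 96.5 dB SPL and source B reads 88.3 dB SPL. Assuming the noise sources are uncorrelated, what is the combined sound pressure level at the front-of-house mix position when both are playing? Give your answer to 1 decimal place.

97.1 dB SPL

Incoherent sources sum as intensities:
L_total = 10·log₁₀(10^(96.5/10) + 10^(88.3/10)) = 10·log₁₀(5143000000) = 97.1 dB SPL.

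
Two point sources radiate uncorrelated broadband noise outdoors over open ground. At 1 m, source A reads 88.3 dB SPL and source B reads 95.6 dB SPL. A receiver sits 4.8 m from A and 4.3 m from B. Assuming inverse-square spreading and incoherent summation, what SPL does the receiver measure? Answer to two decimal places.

At the listener: L_A = 88.3 − 20·log₁₀(4.8) = 74.675 dB; L_B = 95.6 − 20·log₁₀(4.3) = 82.931 dB.
Combined: 10·log₁₀(10^(74.675/10)+10^(82.931/10)) = 83.54 dB SPL.

83.54 dB SPL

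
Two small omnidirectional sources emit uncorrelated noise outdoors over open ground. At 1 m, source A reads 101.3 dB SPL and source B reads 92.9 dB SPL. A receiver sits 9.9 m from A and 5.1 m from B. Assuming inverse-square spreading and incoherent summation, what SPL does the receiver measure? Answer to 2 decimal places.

At the listener: L_A = 101.3 − 20·log₁₀(9.9) = 81.387 dB; L_B = 92.9 − 20·log₁₀(5.1) = 78.749 dB.
Combined: 10·log₁₀(10^(81.387/10)+10^(78.749/10)) = 83.28 dB SPL.

83.28 dB SPL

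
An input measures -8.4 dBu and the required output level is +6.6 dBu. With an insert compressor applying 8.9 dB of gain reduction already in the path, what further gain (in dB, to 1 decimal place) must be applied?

23.9 dB

The required make-up gain is the shortfall in the dB sum.
G = +6.6 − (-8.4) + 8.9 = 23.9 dB.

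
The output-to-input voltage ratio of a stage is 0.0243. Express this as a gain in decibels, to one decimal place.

-32.3 dB

Voltage is an amplitude quantity, so gain = 20·log₁₀(V_out/V_in).
20·log₁₀(0.0243) = -32.3 dB.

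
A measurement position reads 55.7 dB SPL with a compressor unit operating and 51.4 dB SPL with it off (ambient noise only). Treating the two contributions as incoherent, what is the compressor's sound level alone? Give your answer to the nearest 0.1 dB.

53.7 dB SPL

Background correction is a power subtraction:
L_src = 10·log₁₀(10^(55.7/10) − 10^(51.4/10)) = 10·log₁₀(233500) = 53.7 dB SPL.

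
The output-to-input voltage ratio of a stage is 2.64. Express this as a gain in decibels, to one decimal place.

8.4 dB

Voltage is an amplitude quantity, so gain = 20·log₁₀(V_out/V_in).
20·log₁₀(2.64) = 8.4 dB.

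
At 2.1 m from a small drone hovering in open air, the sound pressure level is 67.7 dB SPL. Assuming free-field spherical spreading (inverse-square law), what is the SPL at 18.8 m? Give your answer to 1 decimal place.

48.7 dB SPL

For a point source in a free field, ΔL = −20·log₁₀(d₂/d₁).
ΔL = −20·log₁₀(18.8/2.1) = -19.04 dB, so L₂ = 67.7 + (-19.04) = 48.7 dB SPL.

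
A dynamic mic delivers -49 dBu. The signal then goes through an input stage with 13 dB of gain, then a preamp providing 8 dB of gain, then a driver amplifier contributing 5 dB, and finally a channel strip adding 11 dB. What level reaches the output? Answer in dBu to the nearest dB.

-12 dBu

In dB, series stages simply add:
-49 + 13 + 8 + 5 + 11 = -12 dBu.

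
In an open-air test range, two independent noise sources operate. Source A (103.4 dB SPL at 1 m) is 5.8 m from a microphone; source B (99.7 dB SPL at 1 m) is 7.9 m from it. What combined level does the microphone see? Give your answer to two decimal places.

89.03 dB SPL

At the listener: L_A = 103.4 − 20·log₁₀(5.8) = 88.131 dB; L_B = 99.7 − 20·log₁₀(7.9) = 81.747 dB.
Combined: 10·log₁₀(10^(88.131/10)+10^(81.747/10)) = 89.03 dB SPL.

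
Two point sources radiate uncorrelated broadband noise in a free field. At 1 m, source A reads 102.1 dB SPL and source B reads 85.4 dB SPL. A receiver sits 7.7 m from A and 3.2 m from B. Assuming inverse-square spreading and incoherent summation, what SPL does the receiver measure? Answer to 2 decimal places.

84.88 dB SPL

At the listener: L_A = 102.1 − 20·log₁₀(7.7) = 84.370 dB; L_B = 85.4 − 20·log₁₀(3.2) = 75.297 dB.
Combined: 10·log₁₀(10^(84.370/10)+10^(75.297/10)) = 84.88 dB SPL.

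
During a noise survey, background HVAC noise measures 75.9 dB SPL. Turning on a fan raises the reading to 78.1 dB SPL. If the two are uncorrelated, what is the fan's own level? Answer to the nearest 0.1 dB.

74.1 dB SPL

Background correction is a power subtraction:
L_src = 10·log₁₀(10^(78.1/10) − 10^(75.9/10)) = 10·log₁₀(25660000) = 74.1 dB SPL.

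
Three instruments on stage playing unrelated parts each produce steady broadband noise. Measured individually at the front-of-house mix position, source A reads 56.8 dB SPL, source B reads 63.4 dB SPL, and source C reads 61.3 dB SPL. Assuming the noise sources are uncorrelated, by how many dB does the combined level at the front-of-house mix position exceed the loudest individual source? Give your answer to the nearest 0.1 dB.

2.6 dB

Uncorrelated sources add in intensity (power), not in dB.
L_total = 10·log₁₀(10^(56.8/10) + 10^(63.4/10) + 10^(61.3/10)) = 66.04 dB SPL.
Excess over the loudest (63.4 dB): 66.04 − 63.4 = 2.6 dB.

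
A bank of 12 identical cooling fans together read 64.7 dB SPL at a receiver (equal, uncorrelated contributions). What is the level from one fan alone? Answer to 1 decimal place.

12 equal incoherent sources add 10·log₁₀(12) = 10.79 dB over one source.
L_one = 64.7 − 10.79 = 53.9 dB SPL.

53.9 dB SPL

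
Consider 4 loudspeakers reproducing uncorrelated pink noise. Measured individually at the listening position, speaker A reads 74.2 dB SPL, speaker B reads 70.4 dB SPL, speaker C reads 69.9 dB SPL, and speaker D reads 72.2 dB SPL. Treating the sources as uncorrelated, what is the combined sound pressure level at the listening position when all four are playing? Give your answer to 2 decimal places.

78.04 dB SPL

Add the sources as powers (linear), then convert back to dB:
L_total = 10·log₁₀(10^(74.2/10) + 10^(70.4/10) + 10^(69.9/10) + 10^(72.2/10)) = 10·log₁₀(63640000) = 78.04 dB SPL.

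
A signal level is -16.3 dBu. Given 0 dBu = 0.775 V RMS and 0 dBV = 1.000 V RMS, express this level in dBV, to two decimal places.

The offset between the scales is 20·log₁₀(0.775/1.000) = −2.214 dB.
So dBV = -16.3 − 2.214 = -18.51 dBV.

-18.51 dBV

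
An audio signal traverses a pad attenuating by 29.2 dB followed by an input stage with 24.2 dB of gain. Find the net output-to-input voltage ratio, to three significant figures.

0.562

Net gain = (−29.2) + 24.2 = -5.0 dB.
Voltage ratio = 10^(-5.0/20) = 0.562.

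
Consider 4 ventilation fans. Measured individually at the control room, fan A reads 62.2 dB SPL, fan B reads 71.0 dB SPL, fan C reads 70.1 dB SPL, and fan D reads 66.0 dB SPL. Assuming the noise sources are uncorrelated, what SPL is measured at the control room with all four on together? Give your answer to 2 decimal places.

Add the sources as powers (linear), then convert back to dB:
L_total = 10·log₁₀(10^(62.2/10) + 10^(71.0/10) + 10^(70.1/10) + 10^(66.0/10)) = 10·log₁₀(28460000) = 74.54 dB SPL.

74.54 dB SPL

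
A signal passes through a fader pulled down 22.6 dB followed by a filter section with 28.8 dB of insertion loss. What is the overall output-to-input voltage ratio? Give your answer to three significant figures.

0.00269

Net gain = (−22.6) + (−28.8) = -51.4 dB.
Voltage ratio = 10^(-51.4/20) = 0.00269.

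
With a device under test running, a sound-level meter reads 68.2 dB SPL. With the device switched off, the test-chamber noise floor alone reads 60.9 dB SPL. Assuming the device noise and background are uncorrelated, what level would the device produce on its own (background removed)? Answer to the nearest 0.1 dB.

67.3 dB SPL

Remove the background by subtracting linear intensities:
L_src = 10·log₁₀(10^(68.2/10) − 10^(60.9/10)) = 10·log₁₀(5377000) = 67.3 dB SPL.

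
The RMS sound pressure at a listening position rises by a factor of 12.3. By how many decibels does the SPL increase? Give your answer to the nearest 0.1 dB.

21.8 dB

Sound pressure is an amplitude quantity: ΔL = 20·log₁₀(p₂/p₁).
20·log₁₀(12.3) = 21.8 dB.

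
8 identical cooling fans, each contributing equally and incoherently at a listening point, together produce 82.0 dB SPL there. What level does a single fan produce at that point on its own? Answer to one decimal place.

8 equal incoherent sources add 10·log₁₀(8) = 9.03 dB over one source.
L_one = 82.0 − 9.03 = 73.0 dB SPL.

73.0 dB SPL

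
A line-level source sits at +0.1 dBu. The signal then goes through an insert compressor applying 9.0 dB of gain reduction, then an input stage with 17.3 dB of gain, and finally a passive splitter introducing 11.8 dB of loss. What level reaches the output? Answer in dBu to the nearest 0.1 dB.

-3.4 dBu

In dB, series stages simply add:
+0.1 − 9.0 + 17.3 − 11.8 = -3.4 dBu.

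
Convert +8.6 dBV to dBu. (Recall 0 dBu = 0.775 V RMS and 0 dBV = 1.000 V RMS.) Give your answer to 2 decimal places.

+10.81 dBu

The offset between the scales is 20·log₁₀(0.775/1.000) = −2.214 dB.
So dBu = +8.6 + 2.214 = +10.81 dBu.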